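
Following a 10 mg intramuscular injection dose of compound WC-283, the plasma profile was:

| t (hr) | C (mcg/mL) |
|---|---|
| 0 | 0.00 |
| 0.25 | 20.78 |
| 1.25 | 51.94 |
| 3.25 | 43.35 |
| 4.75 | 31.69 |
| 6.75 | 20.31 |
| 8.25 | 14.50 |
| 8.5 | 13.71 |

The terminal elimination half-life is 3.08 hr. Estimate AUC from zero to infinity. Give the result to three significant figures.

AUC = 333 mcg/mL·hr

Trapezoidal AUC_0→8.5:
  [0→0.25]: (0.00+20.78)/2 × 0.25 = 2.5975
  [0.25→1.25]: (20.78+51.94)/2 × 1 = 36.36
  [1.25→3.25]: (51.94+43.35)/2 × 2 = 95.29
  [3.25→4.75]: (43.35+31.69)/2 × 1.5 = 56.28
  [4.75→6.75]: (31.69+20.31)/2 × 2 = 52.0
  [6.75→8.25]: (20.31+14.50)/2 × 1.5 = 26.1075
  [8.25→8.5]: (14.50+13.71)/2 × 0.25 = 3.52625
  Sum = 272.16125 mcg/mL·hr
k_e = ln2 / t½ = 0.693147 / 3.08 = 0.2250 hr^-1
Extrapolated tail: C_last / k_e = 13.71 / 0.225 = 60.933
AUC_0→∞ = 272.16125 + 60.933 = 333.09425 mcg/mL·hr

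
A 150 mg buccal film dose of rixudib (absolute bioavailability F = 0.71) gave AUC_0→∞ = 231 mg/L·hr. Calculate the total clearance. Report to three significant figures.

CL = 0.461 L/hr

CL = F × Dose / AUC_0→∞
   = 0.71 × 150 / 231 = 0.461039 L/hr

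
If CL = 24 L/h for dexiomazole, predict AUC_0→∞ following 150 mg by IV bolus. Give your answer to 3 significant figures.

AUC = 6.25 mg/L·h

AUC_0→∞ = Dose_iv / CL
        = 150 / 24 = 6.25 mg/L·h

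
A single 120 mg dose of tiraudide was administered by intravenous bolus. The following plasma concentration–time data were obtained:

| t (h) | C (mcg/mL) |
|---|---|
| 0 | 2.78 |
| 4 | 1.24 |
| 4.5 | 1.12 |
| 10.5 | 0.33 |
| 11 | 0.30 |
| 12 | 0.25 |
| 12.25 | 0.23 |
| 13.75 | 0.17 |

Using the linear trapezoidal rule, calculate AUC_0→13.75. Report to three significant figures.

Trapezoidal AUC_0→13.75:
  [0→4]: (2.78+1.24)/2 × 4 = 8.04
  [4→4.5]: (1.24+1.12)/2 × 0.5 = 0.59
  [4.5→10.5]: (1.12+0.33)/2 × 6 = 4.35
  [10.5→11]: (0.33+0.30)/2 × 0.5 = 0.1575
  [11→12]: (0.30+0.25)/2 × 1 = 0.275
  [12→12.25]: (0.25+0.23)/2 × 0.25 = 0.06
  [12.25→13.75]: (0.23+0.17)/2 × 1.5 = 0.3
  Sum = 13.7725 mcg/mL·h

AUC = 13.8 mcg/mL·h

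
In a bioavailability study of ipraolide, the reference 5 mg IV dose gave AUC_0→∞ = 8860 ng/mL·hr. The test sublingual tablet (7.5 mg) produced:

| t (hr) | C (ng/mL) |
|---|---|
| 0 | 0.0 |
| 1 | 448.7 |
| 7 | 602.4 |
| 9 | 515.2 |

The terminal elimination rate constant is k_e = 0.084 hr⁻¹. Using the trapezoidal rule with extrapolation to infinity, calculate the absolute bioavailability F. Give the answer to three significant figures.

Trapezoidal AUC_0→9 (sublingual tablet):
  [0→1]: (0.0+448.7)/2 × 1 = 224.35
  [1→7]: (448.7+602.4)/2 × 6 = 3153.3
  [7→9]: (602.4+515.2)/2 × 2 = 1117.6
  Sum = 4495.25 ng/mL·hr
Tail: C_last/k_e = 515.2/0.084 = 6133.333
AUC_0→∞ (sublingual tablet) = 4495.25 + 6133.333 = 10628.583 ng/mL·hr
F = (AUC_ev/D_ev)/(AUC_iv/D_iv) = (10628.583/7.5)/(8860/5) = 1417.1444/1772 = 0.7997

F = 0.800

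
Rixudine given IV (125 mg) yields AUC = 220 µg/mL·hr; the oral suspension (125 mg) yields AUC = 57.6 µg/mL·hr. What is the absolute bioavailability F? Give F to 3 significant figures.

F = (AUC_ev / D_ev) / (AUC_iv / D_iv)
  = (57.6/125) / (220/125)
  = 0.4608 / 1.76 = 0.2618

F = 0.262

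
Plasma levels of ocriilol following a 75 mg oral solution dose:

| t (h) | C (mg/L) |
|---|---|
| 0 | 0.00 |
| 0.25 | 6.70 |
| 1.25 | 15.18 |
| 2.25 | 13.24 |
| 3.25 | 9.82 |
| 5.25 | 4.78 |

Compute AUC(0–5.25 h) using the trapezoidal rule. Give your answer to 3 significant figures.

Trapezoidal AUC_0→5.25:
  [0→0.25]: (0.00+6.70)/2 × 0.25 = 0.8375
  [0.25→1.25]: (6.70+15.18)/2 × 1 = 10.94
  [1.25→2.25]: (15.18+13.24)/2 × 1 = 14.21
  [2.25→3.25]: (13.24+9.82)/2 × 1 = 11.53
  [3.25→5.25]: (9.82+4.78)/2 × 2 = 14.6
  Sum = 52.1175 mg/L·h

AUC = 52.1 mg/L·h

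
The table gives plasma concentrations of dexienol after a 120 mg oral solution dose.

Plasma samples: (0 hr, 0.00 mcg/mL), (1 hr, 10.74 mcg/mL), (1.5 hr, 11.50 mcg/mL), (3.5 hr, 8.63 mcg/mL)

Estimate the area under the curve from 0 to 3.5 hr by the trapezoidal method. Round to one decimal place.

AUC = 31.1 mcg/mL·hr

Trapezoidal AUC_0→3.5:
  [0→1]: (0.00+10.74)/2 × 1 = 5.37
  [1→1.5]: (10.74+11.50)/2 × 0.5 = 5.56
  [1.5→3.5]: (11.50+8.63)/2 × 2 = 20.13
  Sum = 31.06 mcg/mL·hr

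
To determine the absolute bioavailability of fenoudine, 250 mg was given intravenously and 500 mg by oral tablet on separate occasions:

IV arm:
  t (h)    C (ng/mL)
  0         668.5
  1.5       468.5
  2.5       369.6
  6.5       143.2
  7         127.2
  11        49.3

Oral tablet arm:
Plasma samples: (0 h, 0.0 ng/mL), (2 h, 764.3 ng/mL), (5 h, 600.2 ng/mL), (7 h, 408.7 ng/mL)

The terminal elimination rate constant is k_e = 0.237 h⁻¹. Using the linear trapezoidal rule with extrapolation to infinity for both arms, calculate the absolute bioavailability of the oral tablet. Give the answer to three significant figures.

F = 0.947

Trapezoidal AUC_0→11 (IV):
  [0→1.5]: (668.5+468.5)/2 × 1.5 = 852.75
  [1.5→2.5]: (468.5+369.6)/2 × 1 = 419.05
  [2.5→6.5]: (369.6+143.2)/2 × 4 = 1025.6
  [6.5→7]: (143.2+127.2)/2 × 0.5 = 67.6
  [7→11]: (127.2+49.3)/2 × 4 = 353.0
  Sum = 2718.0 ng/mL·h
IV tail: 49.3/0.237 = 208.017; AUC_iv,0→∞ = 2718.0 + 208.017 = 2926.017 ng/mL·h
Trapezoidal AUC_0→7 (oral tablet):
  [0→2]: (0.0+764.3)/2 × 2 = 764.3
  [2→5]: (764.3+600.2)/2 × 3 = 2046.75
  [5→7]: (600.2+408.7)/2 × 2 = 1008.9
  Sum = 3819.95 ng/mL·h
oral tablet tail: 408.7/0.237 = 1724.473; AUC_ev,0→∞ = 3819.95 + 1724.473 = 5544.423 ng/mL·h
F = (AUC_ev/D_ev)/(AUC_iv/D_iv) = (5544.423/500)/(2926.017/250) = 11.088846/11.704068 = 0.9474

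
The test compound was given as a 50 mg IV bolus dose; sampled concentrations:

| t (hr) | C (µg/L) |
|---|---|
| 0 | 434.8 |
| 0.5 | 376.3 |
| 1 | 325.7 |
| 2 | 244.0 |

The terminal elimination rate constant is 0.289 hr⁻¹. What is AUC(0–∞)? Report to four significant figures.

AUC = 1507 µg/L·hr

Trapezoidal AUC_0→2:
  [0→0.5]: (434.8+376.3)/2 × 0.5 = 202.775
  [0.5→1]: (376.3+325.7)/2 × 0.5 = 175.5
  [1→2]: (325.7+244.0)/2 × 1 = 284.85
  Sum = 663.125 µg/L·hr
Extrapolated tail: C_last / k_e = 244.0 / 0.289 = 844.291
AUC_0→∞ = 663.125 + 844.291 = 1507.416 µg/L·hr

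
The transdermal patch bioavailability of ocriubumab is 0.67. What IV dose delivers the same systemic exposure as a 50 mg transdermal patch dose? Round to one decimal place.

D_iv = 33.5 mg

Systemic exposure from an extravascular dose = F × D_ev, so the equivalent IV dose is F × D_ev.
D_iv = F × D_ev = 0.67 × 50 = 33.5 mg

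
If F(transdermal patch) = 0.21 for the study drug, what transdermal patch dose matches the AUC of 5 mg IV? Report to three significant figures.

D_transdermal = 23.8 mg

For equal systemic exposure: F × D_ev = D_iv
D_ev = D_iv / F = 5 / 0.21 = 23.8095 mg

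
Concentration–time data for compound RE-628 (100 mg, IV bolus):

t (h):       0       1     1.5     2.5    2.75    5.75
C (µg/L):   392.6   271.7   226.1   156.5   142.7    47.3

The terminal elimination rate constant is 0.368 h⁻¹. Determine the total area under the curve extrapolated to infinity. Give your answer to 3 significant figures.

Trapezoidal AUC_0→5.75:
  [0→1]: (392.6+271.7)/2 × 1 = 332.15
  [1→1.5]: (271.7+226.1)/2 × 0.5 = 124.45
  [1.5→2.5]: (226.1+156.5)/2 × 1 = 191.3
  [2.5→2.75]: (156.5+142.7)/2 × 0.25 = 37.4
  [2.75→5.75]: (142.7+47.3)/2 × 3 = 285.0
  Sum = 970.3 µg/L·h
Extrapolated tail: C_last / k_e = 47.3 / 0.368 = 128.533
AUC_0→∞ = 970.3 + 128.533 = 1098.833 µg/L·h

AUC = 1100 µg/L·h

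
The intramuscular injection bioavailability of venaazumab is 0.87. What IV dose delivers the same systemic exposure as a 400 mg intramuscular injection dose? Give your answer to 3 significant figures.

Systemic exposure from an extravascular dose = F × D_ev, so the equivalent IV dose is F × D_ev.
D_iv = F × D_ev = 0.87 × 400 = 348 mg

D_iv = 348 mg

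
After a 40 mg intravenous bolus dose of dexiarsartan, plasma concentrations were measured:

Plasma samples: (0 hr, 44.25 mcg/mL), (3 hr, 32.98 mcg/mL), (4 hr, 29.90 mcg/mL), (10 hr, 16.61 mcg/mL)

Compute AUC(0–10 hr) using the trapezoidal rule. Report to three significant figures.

Trapezoidal AUC_0→10:
  [0→3]: (44.25+32.98)/2 × 3 = 115.845
  [3→4]: (32.98+29.90)/2 × 1 = 31.44
  [4→10]: (29.90+16.61)/2 × 6 = 139.53
  Sum = 286.815 mcg/mL·hr

AUC = 287 mcg/mL·hr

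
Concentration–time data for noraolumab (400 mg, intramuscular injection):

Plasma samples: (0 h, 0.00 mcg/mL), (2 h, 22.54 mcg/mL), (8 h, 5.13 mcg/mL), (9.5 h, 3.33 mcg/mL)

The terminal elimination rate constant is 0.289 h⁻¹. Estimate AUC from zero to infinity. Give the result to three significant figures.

Trapezoidal AUC_0→9.5:
  [0→2]: (0.00+22.54)/2 × 2 = 22.54
  [2→8]: (22.54+5.13)/2 × 6 = 83.01
  [8→9.5]: (5.13+3.33)/2 × 1.5 = 6.345
  Sum = 111.895 mcg/mL·h
Extrapolated tail: C_last / k_e = 3.33 / 0.289 = 11.522
AUC_0→∞ = 111.895 + 11.522 = 123.417 mcg/mL·h

AUC = 123 mcg/mL·h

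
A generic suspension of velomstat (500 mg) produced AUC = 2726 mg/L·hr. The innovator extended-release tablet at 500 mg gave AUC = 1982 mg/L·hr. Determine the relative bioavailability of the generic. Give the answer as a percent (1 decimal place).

F_rel = (AUC_test/D_test) / (AUC_ref/D_ref)
      = (2726/500) / (1982/500)
      = 5.452 / 3.964 = 1.3754 = 137.54%

F_rel = 137.5%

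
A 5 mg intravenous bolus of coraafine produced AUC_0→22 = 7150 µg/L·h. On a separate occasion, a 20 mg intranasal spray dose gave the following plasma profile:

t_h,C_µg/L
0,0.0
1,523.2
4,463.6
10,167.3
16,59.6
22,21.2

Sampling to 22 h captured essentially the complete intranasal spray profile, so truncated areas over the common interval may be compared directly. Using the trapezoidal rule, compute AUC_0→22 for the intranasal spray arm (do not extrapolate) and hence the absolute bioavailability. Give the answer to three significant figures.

F = 0.159

Trapezoidal AUC_0→22 (intranasal spray):
  [0→1]: (0.0+523.2)/2 × 1 = 261.6
  [1→4]: (523.2+463.6)/2 × 3 = 1480.2
  [4→10]: (463.6+167.3)/2 × 6 = 1892.7
  [10→16]: (167.3+59.6)/2 × 6 = 680.7
  [16→22]: (59.6+21.2)/2 × 6 = 242.4
  Sum = 4557.6 µg/L·h
F = (AUC_ev/D_ev)/(AUC_iv/D_iv) = (4557.6/20)/(7150/5) = 227.88/1430 = 0.1594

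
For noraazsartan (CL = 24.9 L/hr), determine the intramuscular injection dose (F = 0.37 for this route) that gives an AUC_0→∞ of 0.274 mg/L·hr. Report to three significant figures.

Dose = CL × AUC_0→∞ / F
     = 24.9 × 0.274 / 0.37 = 18.4395 mg

Dose = 18.4 mg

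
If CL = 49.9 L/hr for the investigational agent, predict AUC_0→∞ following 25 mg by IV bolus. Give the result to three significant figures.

AUC_0→∞ = Dose_iv / CL
        = 25 / 49.9 = 0.501002 mg/L·hr

AUC = 0.501 mg/L·hr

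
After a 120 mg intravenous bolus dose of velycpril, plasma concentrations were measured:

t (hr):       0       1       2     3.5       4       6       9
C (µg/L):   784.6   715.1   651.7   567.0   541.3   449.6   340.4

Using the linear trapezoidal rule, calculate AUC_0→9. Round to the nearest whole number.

Trapezoidal AUC_0→9:
  [0→1]: (784.6+715.1)/2 × 1 = 749.85
  [1→2]: (715.1+651.7)/2 × 1 = 683.4
  [2→3.5]: (651.7+567.0)/2 × 1.5 = 914.025
  [3.5→4]: (567.0+541.3)/2 × 0.5 = 277.075
  [4→6]: (541.3+449.6)/2 × 2 = 990.9
  [6→9]: (449.6+340.4)/2 × 3 = 1185.0
  Sum = 4800.25 µg/L·hr

AUC = 4800 µg/L·hr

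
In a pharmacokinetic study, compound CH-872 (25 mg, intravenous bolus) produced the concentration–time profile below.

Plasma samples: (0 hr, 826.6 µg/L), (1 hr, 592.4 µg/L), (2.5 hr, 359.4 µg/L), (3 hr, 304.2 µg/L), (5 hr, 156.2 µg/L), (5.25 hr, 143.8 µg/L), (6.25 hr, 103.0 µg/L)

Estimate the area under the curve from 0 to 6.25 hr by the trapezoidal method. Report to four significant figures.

Trapezoidal AUC_0→6.25:
  [0→1]: (826.6+592.4)/2 × 1 = 709.5
  [1→2.5]: (592.4+359.4)/2 × 1.5 = 713.85
  [2.5→3]: (359.4+304.2)/2 × 0.5 = 165.9
  [3→5]: (304.2+156.2)/2 × 2 = 460.4
  [5→5.25]: (156.2+143.8)/2 × 0.25 = 37.5
  [5.25→6.25]: (143.8+103.0)/2 × 1 = 123.4
  Sum = 2210.55 µg/L·hr

AUC = 2211 µg/L·hr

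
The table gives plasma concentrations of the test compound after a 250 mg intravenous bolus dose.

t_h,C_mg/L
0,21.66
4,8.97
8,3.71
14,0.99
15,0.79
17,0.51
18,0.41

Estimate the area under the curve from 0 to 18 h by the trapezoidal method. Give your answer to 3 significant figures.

AUC = 103 mg/L·h

Trapezoidal AUC_0→18:
  [0→4]: (21.66+8.97)/2 × 4 = 61.26
  [4→8]: (8.97+3.71)/2 × 4 = 25.36
  [8→14]: (3.71+0.99)/2 × 6 = 14.1
  [14→15]: (0.99+0.79)/2 × 1 = 0.89
  [15→17]: (0.79+0.51)/2 × 2 = 1.3
  [17→18]: (0.51+0.41)/2 × 1 = 0.46
  Sum = 103.37 mg/L·h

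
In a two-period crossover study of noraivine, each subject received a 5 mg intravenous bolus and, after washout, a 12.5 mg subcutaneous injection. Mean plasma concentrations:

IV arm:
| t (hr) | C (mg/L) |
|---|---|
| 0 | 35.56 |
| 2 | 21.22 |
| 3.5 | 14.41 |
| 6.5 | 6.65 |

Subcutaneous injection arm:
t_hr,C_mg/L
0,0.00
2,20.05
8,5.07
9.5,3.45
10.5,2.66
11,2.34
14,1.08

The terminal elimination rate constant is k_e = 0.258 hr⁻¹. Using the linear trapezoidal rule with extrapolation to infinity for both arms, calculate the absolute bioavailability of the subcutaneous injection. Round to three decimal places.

F = 0.328

Trapezoidal AUC_0→6.5 (IV):
  [0→2]: (35.56+21.22)/2 × 2 = 56.78
  [2→3.5]: (21.22+14.41)/2 × 1.5 = 26.7225
  [3.5→6.5]: (14.41+6.65)/2 × 3 = 31.59
  Sum = 115.0925 mg/L·hr
IV tail: 6.65/0.258 = 25.775; AUC_iv,0→∞ = 115.0925 + 25.775 = 140.8675 mg/L·hr
Trapezoidal AUC_0→14 (subcutaneous injection):
  [0→2]: (0.00+20.05)/2 × 2 = 20.05
  [2→8]: (20.05+5.07)/2 × 6 = 75.36
  [8→9.5]: (5.07+3.45)/2 × 1.5 = 6.39
  [9.5→10.5]: (3.45+2.66)/2 × 1 = 3.055
  [10.5→11]: (2.66+2.34)/2 × 0.5 = 1.25
  [11→14]: (2.34+1.08)/2 × 3 = 5.13
  Sum = 111.235 mg/L·hr
subcutaneous injection tail: 1.08/0.258 = 4.186; AUC_ev,0→∞ = 111.235 + 4.186 = 115.421 mg/L·hr
F = (AUC_ev/D_ev)/(AUC_iv/D_iv) = (115.421/12.5)/(140.8675/5) = 9.23368/28.1735 = 0.3277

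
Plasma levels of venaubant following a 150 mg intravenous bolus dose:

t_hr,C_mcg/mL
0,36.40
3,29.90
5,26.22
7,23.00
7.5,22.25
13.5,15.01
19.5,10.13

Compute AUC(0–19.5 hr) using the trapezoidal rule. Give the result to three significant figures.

AUC = 403 mcg/mL·hr

Trapezoidal AUC_0→19.5:
  [0→3]: (36.40+29.90)/2 × 3 = 99.45
  [3→5]: (29.90+26.22)/2 × 2 = 56.12
  [5→7]: (26.22+23.00)/2 × 2 = 49.22
  [7→7.5]: (23.00+22.25)/2 × 0.5 = 11.3125
  [7.5→13.5]: (22.25+15.01)/2 × 6 = 111.78
  [13.5→19.5]: (15.01+10.13)/2 × 6 = 75.42
  Sum = 403.3025 mcg/mL·hr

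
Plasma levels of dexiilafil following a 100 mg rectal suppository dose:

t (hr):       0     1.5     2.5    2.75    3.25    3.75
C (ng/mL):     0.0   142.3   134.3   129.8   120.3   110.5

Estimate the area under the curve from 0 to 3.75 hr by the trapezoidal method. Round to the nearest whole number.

Trapezoidal AUC_0→3.75:
  [0→1.5]: (0.0+142.3)/2 × 1.5 = 106.725
  [1.5→2.5]: (142.3+134.3)/2 × 1 = 138.3
  [2.5→2.75]: (134.3+129.8)/2 × 0.25 = 33.0125
  [2.75→3.25]: (129.8+120.3)/2 × 0.5 = 62.525
  [3.25→3.75]: (120.3+110.5)/2 × 0.5 = 57.7
  Sum = 398.2625 ng/mL·hr

AUC = 398 ng/mL·hr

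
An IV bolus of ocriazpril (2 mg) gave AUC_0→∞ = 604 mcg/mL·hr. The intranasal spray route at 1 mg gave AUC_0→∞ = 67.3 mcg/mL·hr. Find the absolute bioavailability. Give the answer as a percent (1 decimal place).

F = (AUC_ev / D_ev) / (AUC_iv / D_iv)
  = (67.3/1) / (604/2)
  = 67.3 / 302 = 0.2228
  = 22.28%

F = 22.3%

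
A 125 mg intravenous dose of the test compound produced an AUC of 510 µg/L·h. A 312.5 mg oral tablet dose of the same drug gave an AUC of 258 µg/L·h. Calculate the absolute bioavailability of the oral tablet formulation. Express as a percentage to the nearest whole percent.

F = (AUC_ev / D_ev) / (AUC_iv / D_iv)
  = (258/312.5) / (510/125)
  = 0.8256 / 4.08 = 0.2024
  = 20.24%

F = 20%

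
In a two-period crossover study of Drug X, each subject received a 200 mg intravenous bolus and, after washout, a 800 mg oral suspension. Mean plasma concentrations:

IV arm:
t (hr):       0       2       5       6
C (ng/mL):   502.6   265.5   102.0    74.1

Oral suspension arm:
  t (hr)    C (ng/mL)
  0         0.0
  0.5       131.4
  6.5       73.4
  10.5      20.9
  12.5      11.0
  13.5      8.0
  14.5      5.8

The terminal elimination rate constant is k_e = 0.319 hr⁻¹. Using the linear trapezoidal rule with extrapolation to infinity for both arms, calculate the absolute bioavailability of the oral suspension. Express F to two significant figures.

Trapezoidal AUC_0→6 (IV):
  [0→2]: (502.6+265.5)/2 × 2 = 768.1
  [2→5]: (265.5+102.0)/2 × 3 = 551.25
  [5→6]: (102.0+74.1)/2 × 1 = 88.05
  Sum = 1407.4 ng/mL·hr
IV tail: 74.1/0.319 = 232.288; AUC_iv,0→∞ = 1407.4 + 232.288 = 1639.688 ng/mL·hr
Trapezoidal AUC_0→14.5 (oral suspension):
  [0→0.5]: (0.0+131.4)/2 × 0.5 = 32.85
  [0.5→6.5]: (131.4+73.4)/2 × 6 = 614.4
  [6.5→10.5]: (73.4+20.9)/2 × 4 = 188.6
  [10.5→12.5]: (20.9+11.0)/2 × 2 = 31.9
  [12.5→13.5]: (11.0+8.0)/2 × 1 = 9.5
  [13.5→14.5]: (8.0+5.8)/2 × 1 = 6.9
  Sum = 884.15 ng/mL·hr
oral suspension tail: 5.8/0.319 = 18.182; AUC_ev,0→∞ = 884.15 + 18.182 = 902.332 ng/mL·hr
F = (AUC_ev/D_ev)/(AUC_iv/D_iv) = (902.332/800)/(1639.688/200) = 1.127915/8.19844 = 0.1376

F = 0.14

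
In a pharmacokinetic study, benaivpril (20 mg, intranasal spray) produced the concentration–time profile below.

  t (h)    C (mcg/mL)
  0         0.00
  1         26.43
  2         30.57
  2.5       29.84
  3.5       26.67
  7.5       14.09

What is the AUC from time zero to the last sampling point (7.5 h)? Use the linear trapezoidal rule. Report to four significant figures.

AUC = 166.6 mcg/mL·h

Trapezoidal AUC_0→7.5:
  [0→1]: (0.00+26.43)/2 × 1 = 13.215
  [1→2]: (26.43+30.57)/2 × 1 = 28.5
  [2→2.5]: (30.57+29.84)/2 × 0.5 = 15.1025
  [2.5→3.5]: (29.84+26.67)/2 × 1 = 28.255
  [3.5→7.5]: (26.67+14.09)/2 × 4 = 81.52
  Sum = 166.5925 mcg/mL·h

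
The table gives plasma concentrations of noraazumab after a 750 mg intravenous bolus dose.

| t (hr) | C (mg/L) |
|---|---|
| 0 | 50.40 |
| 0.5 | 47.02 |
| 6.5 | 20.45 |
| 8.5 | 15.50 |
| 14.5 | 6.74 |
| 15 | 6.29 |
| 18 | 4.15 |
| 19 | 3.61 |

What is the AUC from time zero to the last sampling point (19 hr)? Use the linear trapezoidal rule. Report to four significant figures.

AUC = 352.2 mg/L·hr

Trapezoidal AUC_0→19:
  [0→0.5]: (50.40+47.02)/2 × 0.5 = 24.355
  [0.5→6.5]: (47.02+20.45)/2 × 6 = 202.41
  [6.5→8.5]: (20.45+15.50)/2 × 2 = 35.95
  [8.5→14.5]: (15.50+6.74)/2 × 6 = 66.72
  [14.5→15]: (6.74+6.29)/2 × 0.5 = 3.2575
  [15→18]: (6.29+4.15)/2 × 3 = 15.66
  [18→19]: (4.15+3.61)/2 × 1 = 3.88
  Sum = 352.2325 mg/L·hr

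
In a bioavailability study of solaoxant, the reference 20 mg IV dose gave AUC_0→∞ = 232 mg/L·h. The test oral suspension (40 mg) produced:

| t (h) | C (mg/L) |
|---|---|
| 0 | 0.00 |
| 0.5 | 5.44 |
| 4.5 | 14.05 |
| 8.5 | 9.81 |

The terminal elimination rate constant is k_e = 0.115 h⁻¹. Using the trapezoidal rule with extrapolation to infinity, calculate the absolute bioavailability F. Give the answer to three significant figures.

Trapezoidal AUC_0→8.5 (oral suspension):
  [0→0.5]: (0.00+5.44)/2 × 0.5 = 1.36
  [0.5→4.5]: (5.44+14.05)/2 × 4 = 38.98
  [4.5→8.5]: (14.05+9.81)/2 × 4 = 47.72
  Sum = 88.06 mg/L·h
Tail: C_last/k_e = 9.81/0.115 = 85.304
AUC_0→∞ (oral suspension) = 88.06 + 85.304 = 173.364 mg/L·h
F = (AUC_ev/D_ev)/(AUC_iv/D_iv) = (173.364/40)/(232/20) = 4.3341/11.6 = 0.3736

F = 0.374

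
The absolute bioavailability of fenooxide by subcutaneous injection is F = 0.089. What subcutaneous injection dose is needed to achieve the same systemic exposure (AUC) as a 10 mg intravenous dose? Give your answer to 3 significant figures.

D_subcutaneous = 112 mg

For equal systemic exposure: F × D_ev = D_iv
D_ev = D_iv / F = 10 / 0.089 = 112.36 mg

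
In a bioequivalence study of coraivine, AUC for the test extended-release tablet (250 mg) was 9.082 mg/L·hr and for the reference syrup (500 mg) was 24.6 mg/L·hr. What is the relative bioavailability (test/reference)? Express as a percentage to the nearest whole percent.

F_rel = (AUC_test/D_test) / (AUC_ref/D_ref)
      = (9.082/250) / (24.6/500)
      = 0.036328 / 0.0492 = 0.7384 = 73.84%

F_rel = 74%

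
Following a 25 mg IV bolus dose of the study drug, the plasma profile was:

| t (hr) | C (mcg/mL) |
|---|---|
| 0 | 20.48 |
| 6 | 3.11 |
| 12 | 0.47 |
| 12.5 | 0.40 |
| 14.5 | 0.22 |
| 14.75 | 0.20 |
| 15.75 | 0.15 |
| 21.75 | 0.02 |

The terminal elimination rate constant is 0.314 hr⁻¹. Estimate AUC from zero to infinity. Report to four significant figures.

Trapezoidal AUC_0→21.75:
  [0→6]: (20.48+3.11)/2 × 6 = 70.77
  [6→12]: (3.11+0.47)/2 × 6 = 10.74
  [12→12.5]: (0.47+0.40)/2 × 0.5 = 0.2175
  [12.5→14.5]: (0.40+0.22)/2 × 2 = 0.62
  [14.5→14.75]: (0.22+0.20)/2 × 0.25 = 0.0525
  [14.75→15.75]: (0.20+0.15)/2 × 1 = 0.175
  [15.75→21.75]: (0.15+0.02)/2 × 6 = 0.51
  Sum = 83.085 mcg/mL·hr
Extrapolated tail: C_last / k_e = 0.02 / 0.314 = 0.064
AUC_0→∞ = 83.085 + 0.064 = 83.149 mcg/mL·hr

AUC = 83.15 mcg/mL·hr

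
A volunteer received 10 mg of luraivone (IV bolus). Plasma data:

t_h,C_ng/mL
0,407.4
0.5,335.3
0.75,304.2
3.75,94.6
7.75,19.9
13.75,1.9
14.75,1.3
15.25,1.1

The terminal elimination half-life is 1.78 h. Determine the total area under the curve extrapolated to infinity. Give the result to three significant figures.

Trapezoidal AUC_0→15.25:
  [0→0.5]: (407.4+335.3)/2 × 0.5 = 185.675
  [0.5→0.75]: (335.3+304.2)/2 × 0.25 = 79.9375
  [0.75→3.75]: (304.2+94.6)/2 × 3 = 598.2
  [3.75→7.75]: (94.6+19.9)/2 × 4 = 229.0
  [7.75→13.75]: (19.9+1.9)/2 × 6 = 65.4
  [13.75→14.75]: (1.9+1.3)/2 × 1 = 1.6
  [14.75→15.25]: (1.3+1.1)/2 × 0.5 = 0.6
  Sum = 1160.4125 ng/mL·h
k_e = ln2 / t½ = 0.693147 / 1.78 = 0.3894 h^-1
Extrapolated tail: C_last / k_e = 1.1 / 0.3894 = 2.825
AUC_0→∞ = 1160.4125 + 2.825 = 1163.2375 ng/mL·h

AUC = 1160 ng/mL·h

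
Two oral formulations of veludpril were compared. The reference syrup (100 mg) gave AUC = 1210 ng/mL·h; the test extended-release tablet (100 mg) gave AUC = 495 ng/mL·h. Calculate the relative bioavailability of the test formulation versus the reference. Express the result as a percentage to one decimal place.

F_rel = (AUC_test/D_test) / (AUC_ref/D_ref)
      = (495/100) / (1210/100)
      = 4.95 / 12.1 = 0.4091 = 40.91%

F_rel = 40.9%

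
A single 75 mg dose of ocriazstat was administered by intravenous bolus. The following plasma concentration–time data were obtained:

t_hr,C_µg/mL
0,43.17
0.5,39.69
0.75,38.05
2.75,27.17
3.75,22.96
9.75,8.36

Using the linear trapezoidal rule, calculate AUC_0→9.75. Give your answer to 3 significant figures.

AUC = 215 µg/mL·hr

Trapezoidal AUC_0→9.75:
  [0→0.5]: (43.17+39.69)/2 × 0.5 = 20.715
  [0.5→0.75]: (39.69+38.05)/2 × 0.25 = 9.7175
  [0.75→2.75]: (38.05+27.17)/2 × 2 = 65.22
  [2.75→3.75]: (27.17+22.96)/2 × 1 = 25.065
  [3.75→9.75]: (22.96+8.36)/2 × 6 = 93.96
  Sum = 214.6775 µg/mL·hr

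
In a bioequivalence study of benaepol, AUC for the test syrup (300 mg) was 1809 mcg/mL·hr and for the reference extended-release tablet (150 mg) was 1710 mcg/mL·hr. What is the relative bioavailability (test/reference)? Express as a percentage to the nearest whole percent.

F_rel = 53%

F_rel = (AUC_test/D_test) / (AUC_ref/D_ref)
      = (1809/300) / (1710/150)
      = 6.03 / 11.4 = 0.5289 = 52.89%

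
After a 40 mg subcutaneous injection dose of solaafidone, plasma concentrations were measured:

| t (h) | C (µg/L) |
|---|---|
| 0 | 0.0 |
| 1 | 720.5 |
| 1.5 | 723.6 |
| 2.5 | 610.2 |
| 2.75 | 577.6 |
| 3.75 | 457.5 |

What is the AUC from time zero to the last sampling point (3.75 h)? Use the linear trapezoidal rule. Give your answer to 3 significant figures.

Trapezoidal AUC_0→3.75:
  [0→1]: (0.0+720.5)/2 × 1 = 360.25
  [1→1.5]: (720.5+723.6)/2 × 0.5 = 361.025
  [1.5→2.5]: (723.6+610.2)/2 × 1 = 666.9
  [2.5→2.75]: (610.2+577.6)/2 × 0.25 = 148.475
  [2.75→3.75]: (577.6+457.5)/2 × 1 = 517.55
  Sum = 2054.2 µg/L·h

AUC = 2050 µg/L·h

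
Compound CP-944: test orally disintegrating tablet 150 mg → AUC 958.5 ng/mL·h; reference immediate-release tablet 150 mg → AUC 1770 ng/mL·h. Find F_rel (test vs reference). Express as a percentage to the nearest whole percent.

F_rel = 54%

F_rel = (AUC_test/D_test) / (AUC_ref/D_ref)
      = (958.5/150) / (1770/150)
      = 6.39 / 11.8 = 0.5415 = 54.15%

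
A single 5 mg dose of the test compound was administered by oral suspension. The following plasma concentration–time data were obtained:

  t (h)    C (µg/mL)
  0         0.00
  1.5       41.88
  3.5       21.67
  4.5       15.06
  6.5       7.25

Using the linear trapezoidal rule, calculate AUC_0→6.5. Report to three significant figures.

Trapezoidal AUC_0→6.5:
  [0→1.5]: (0.00+41.88)/2 × 1.5 = 31.41
  [1.5→3.5]: (41.88+21.67)/2 × 2 = 63.55
  [3.5→4.5]: (21.67+15.06)/2 × 1 = 18.365
  [4.5→6.5]: (15.06+7.25)/2 × 2 = 22.31
  Sum = 135.635 µg/mL·h

AUC = 136 µg/mL·h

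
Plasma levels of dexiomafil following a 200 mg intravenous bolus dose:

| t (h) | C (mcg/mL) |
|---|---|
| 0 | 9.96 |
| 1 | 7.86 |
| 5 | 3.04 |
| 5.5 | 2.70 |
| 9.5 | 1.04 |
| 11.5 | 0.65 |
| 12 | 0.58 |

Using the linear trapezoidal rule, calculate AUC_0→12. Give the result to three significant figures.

Trapezoidal AUC_0→12:
  [0→1]: (9.96+7.86)/2 × 1 = 8.91
  [1→5]: (7.86+3.04)/2 × 4 = 21.8
  [5→5.5]: (3.04+2.70)/2 × 0.5 = 1.435
  [5.5→9.5]: (2.70+1.04)/2 × 4 = 7.48
  [9.5→11.5]: (1.04+0.65)/2 × 2 = 1.69
  [11.5→12]: (0.65+0.58)/2 × 0.5 = 0.3075
  Sum = 41.6225 mcg/mL·h

AUC = 41.6 mcg/mL·h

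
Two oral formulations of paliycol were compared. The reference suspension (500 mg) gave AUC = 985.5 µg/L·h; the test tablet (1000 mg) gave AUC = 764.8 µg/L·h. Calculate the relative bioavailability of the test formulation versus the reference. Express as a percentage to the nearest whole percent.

F_rel = 39%

F_rel = (AUC_test/D_test) / (AUC_ref/D_ref)
      = (764.8/1000) / (985.5/500)
      = 0.7648 / 1.971 = 0.3880 = 38.80%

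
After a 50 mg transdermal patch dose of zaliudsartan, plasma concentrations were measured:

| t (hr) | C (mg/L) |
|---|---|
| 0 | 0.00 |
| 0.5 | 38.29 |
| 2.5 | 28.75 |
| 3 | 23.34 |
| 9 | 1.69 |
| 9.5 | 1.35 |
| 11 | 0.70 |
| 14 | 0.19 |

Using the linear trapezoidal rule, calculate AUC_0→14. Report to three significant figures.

Trapezoidal AUC_0→14:
  [0→0.5]: (0.00+38.29)/2 × 0.5 = 9.5725
  [0.5→2.5]: (38.29+28.75)/2 × 2 = 67.04
  [2.5→3]: (28.75+23.34)/2 × 0.5 = 13.0225
  [3→9]: (23.34+1.69)/2 × 6 = 75.09
  [9→9.5]: (1.69+1.35)/2 × 0.5 = 0.76
  [9.5→11]: (1.35+0.70)/2 × 1.5 = 1.5375
  [11→14]: (0.70+0.19)/2 × 3 = 1.335
  Sum = 168.3575 mg/L·hr

AUC = 168 mg/L·hr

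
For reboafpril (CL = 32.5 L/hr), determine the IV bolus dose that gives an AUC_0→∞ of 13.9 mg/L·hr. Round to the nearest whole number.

Dose_iv = CL × AUC_0→∞
     = 32.5 × 13.9 = 451.75 mg

Dose = 452 mg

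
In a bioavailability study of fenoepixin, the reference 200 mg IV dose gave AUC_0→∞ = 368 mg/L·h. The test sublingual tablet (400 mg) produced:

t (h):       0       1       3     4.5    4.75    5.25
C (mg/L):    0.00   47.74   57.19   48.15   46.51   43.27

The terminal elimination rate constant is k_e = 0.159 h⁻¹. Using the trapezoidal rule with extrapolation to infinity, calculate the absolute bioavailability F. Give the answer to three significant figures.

Trapezoidal AUC_0→5.25 (sublingual tablet):
  [0→1]: (0.00+47.74)/2 × 1 = 23.87
  [1→3]: (47.74+57.19)/2 × 2 = 104.93
  [3→4.5]: (57.19+48.15)/2 × 1.5 = 79.005
  [4.5→4.75]: (48.15+46.51)/2 × 0.25 = 11.8325
  [4.75→5.25]: (46.51+43.27)/2 × 0.5 = 22.445
  Sum = 242.0825 mg/L·h
Tail: C_last/k_e = 43.27/0.159 = 272.138
AUC_0→∞ (sublingual tablet) = 242.0825 + 272.138 = 514.2205 mg/L·h
F = (AUC_ev/D_ev)/(AUC_iv/D_iv) = (514.2205/400)/(368/200) = 1.28555/1.84 = 0.6987

F = 0.699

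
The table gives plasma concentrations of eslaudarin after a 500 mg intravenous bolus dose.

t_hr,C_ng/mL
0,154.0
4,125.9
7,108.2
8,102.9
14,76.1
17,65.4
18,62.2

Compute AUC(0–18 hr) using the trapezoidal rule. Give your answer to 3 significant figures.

Trapezoidal AUC_0→18:
  [0→4]: (154.0+125.9)/2 × 4 = 559.8
  [4→7]: (125.9+108.2)/2 × 3 = 351.15
  [7→8]: (108.2+102.9)/2 × 1 = 105.55
  [8→14]: (102.9+76.1)/2 × 6 = 537.0
  [14→17]: (76.1+65.4)/2 × 3 = 212.25
  [17→18]: (65.4+62.2)/2 × 1 = 63.8
  Sum = 1829.55 ng/mL·hr

AUC = 1830 ng/mL·hr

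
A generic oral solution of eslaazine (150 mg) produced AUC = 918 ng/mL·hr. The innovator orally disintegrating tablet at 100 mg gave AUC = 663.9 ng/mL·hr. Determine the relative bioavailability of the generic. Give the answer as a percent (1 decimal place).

F_rel = 92.2%

F_rel = (AUC_test/D_test) / (AUC_ref/D_ref)
      = (918/150) / (663.9/100)
      = 6.12 / 6.639 = 0.9218 = 92.18%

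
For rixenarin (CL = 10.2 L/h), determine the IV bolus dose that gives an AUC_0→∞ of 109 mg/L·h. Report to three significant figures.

Dose_iv = CL × AUC_0→∞
     = 10.2 × 109 = 1111.8 mg

Dose = 1110 mg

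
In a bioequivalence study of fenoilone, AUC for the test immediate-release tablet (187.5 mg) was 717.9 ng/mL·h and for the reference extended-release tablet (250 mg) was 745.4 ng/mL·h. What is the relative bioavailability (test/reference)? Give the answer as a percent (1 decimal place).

F_rel = 128.4%

F_rel = (AUC_test/D_test) / (AUC_ref/D_ref)
      = (717.9/187.5) / (745.4/250)
      = 3.8288 / 2.9816 = 1.2841 = 128.41%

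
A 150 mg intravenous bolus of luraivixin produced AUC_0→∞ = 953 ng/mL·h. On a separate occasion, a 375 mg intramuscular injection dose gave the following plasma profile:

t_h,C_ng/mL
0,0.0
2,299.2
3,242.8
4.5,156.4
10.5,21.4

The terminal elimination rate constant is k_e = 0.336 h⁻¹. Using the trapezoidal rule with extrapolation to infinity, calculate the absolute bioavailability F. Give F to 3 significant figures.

Trapezoidal AUC_0→10.5 (intramuscular injection):
  [0→2]: (0.0+299.2)/2 × 2 = 299.2
  [2→3]: (299.2+242.8)/2 × 1 = 271.0
  [3→4.5]: (242.8+156.4)/2 × 1.5 = 299.4
  [4.5→10.5]: (156.4+21.4)/2 × 6 = 533.4
  Sum = 1403.0 ng/mL·h
Tail: C_last/k_e = 21.4/0.336 = 63.690
AUC_0→∞ (intramuscular injection) = 1403.0 + 63.690 = 1466.69 ng/mL·h
F = (AUC_ev/D_ev)/(AUC_iv/D_iv) = (1466.69/375)/(953/150) = 3.91117/6.35333 = 0.6156

F = 0.616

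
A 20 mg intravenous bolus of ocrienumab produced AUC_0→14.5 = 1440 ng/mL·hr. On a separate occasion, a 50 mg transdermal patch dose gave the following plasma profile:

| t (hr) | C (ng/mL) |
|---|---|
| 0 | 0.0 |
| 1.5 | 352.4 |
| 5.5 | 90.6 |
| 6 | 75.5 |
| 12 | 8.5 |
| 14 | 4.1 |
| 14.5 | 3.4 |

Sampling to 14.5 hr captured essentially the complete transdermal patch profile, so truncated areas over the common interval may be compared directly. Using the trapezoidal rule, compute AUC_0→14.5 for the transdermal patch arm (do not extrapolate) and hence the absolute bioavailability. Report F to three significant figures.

Trapezoidal AUC_0→14.5 (transdermal patch):
  [0→1.5]: (0.0+352.4)/2 × 1.5 = 264.3
  [1.5→5.5]: (352.4+90.6)/2 × 4 = 886.0
  [5.5→6]: (90.6+75.5)/2 × 0.5 = 41.525
  [6→12]: (75.5+8.5)/2 × 6 = 252.0
  [12→14]: (8.5+4.1)/2 × 2 = 12.6
  [14→14.5]: (4.1+3.4)/2 × 0.5 = 1.875
  Sum = 1458.3 ng/mL·hr
F = (AUC_ev/D_ev)/(AUC_iv/D_iv) = (1458.3/50)/(1440/20) = 29.166/72 = 0.4051

F = 0.405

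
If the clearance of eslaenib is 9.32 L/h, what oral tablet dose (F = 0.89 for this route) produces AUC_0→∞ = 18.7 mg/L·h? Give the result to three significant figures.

Dose = CL × AUC_0→∞ / F
     = 9.32 × 18.7 / 0.89 = 195.825 mg

Dose = 196 mg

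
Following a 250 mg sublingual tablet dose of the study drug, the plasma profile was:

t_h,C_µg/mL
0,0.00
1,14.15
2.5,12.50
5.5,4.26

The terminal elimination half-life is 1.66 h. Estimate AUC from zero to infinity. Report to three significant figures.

AUC = 62.4 µg/mL·h

Trapezoidal AUC_0→5.5:
  [0→1]: (0.00+14.15)/2 × 1 = 7.075
  [1→2.5]: (14.15+12.50)/2 × 1.5 = 19.9875
  [2.5→5.5]: (12.50+4.26)/2 × 3 = 25.14
  Sum = 52.2025 µg/mL·h
k_e = ln2 / t½ = 0.693147 / 1.66 = 0.4176 h^-1
Extrapolated tail: C_last / k_e = 4.26 / 0.4176 = 10.201
AUC_0→∞ = 52.2025 + 10.201 = 62.4035 µg/mL·h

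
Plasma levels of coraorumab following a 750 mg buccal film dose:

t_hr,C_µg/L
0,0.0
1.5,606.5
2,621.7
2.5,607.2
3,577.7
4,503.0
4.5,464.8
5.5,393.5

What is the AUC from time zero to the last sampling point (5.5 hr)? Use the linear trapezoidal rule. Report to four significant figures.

Trapezoidal AUC_0→5.5:
  [0→1.5]: (0.0+606.5)/2 × 1.5 = 454.875
  [1.5→2]: (606.5+621.7)/2 × 0.5 = 307.05
  [2→2.5]: (621.7+607.2)/2 × 0.5 = 307.225
  [2.5→3]: (607.2+577.7)/2 × 0.5 = 296.225
  [3→4]: (577.7+503.0)/2 × 1 = 540.35
  [4→4.5]: (503.0+464.8)/2 × 0.5 = 241.95
  [4.5→5.5]: (464.8+393.5)/2 × 1 = 429.15
  Sum = 2576.825 µg/L·hr

AUC = 2577 µg/L·hr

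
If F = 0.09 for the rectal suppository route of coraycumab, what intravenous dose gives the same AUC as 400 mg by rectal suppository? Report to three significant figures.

Systemic exposure from an extravascular dose = F × D_ev, so the equivalent IV dose is F × D_ev.
D_iv = F × D_ev = 0.09 × 400 = 36 mg

D_iv = 36.0 mg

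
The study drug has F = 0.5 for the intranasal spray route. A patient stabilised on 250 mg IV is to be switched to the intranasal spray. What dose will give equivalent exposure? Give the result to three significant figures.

For equal systemic exposure: F × D_ev = D_iv
D_ev = D_iv / F = 250 / 0.5 = 500 mg

D_intranasal = 500 mg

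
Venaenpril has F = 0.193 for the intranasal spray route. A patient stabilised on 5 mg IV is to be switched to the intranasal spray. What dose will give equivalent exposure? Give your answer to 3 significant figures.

For equal systemic exposure: F × D_ev = D_iv
D_ev = D_iv / F = 5 / 0.193 = 25.9067 mg

D_intranasal = 25.9 mg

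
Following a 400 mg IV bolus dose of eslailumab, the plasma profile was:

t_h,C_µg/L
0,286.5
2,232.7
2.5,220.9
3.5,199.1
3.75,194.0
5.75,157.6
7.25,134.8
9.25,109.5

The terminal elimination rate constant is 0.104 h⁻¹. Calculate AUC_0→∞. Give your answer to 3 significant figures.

Trapezoidal AUC_0→9.25:
  [0→2]: (286.5+232.7)/2 × 2 = 519.2
  [2→2.5]: (232.7+220.9)/2 × 0.5 = 113.4
  [2.5→3.5]: (220.9+199.1)/2 × 1 = 210.0
  [3.5→3.75]: (199.1+194.0)/2 × 0.25 = 49.1375
  [3.75→5.75]: (194.0+157.6)/2 × 2 = 351.6
  [5.75→7.25]: (157.6+134.8)/2 × 1.5 = 219.3
  [7.25→9.25]: (134.8+109.5)/2 × 2 = 244.3
  Sum = 1706.9375 µg/L·h
Extrapolated tail: C_last / k_e = 109.5 / 0.104 = 1052.885
AUC_0→∞ = 1706.9375 + 1052.885 = 2759.8225 µg/L·h

AUC = 2760 µg/L·h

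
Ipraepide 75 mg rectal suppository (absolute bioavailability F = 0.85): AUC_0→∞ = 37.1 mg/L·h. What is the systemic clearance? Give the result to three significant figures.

CL = F × Dose / AUC_0→∞
   = 0.85 × 75 / 37.1 = 1.71833 L/h

CL = 1.72 L/h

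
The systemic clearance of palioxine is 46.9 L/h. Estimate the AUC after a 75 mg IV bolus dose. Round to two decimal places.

AUC_0→∞ = Dose_iv / CL
        = 75 / 46.9 = 1.59915 mg/L·h

AUC = 1.60 mg/L·h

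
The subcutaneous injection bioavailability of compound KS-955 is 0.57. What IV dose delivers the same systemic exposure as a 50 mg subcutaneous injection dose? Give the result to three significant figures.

D_iv = 28.5 mg

Systemic exposure from an extravascular dose = F × D_ev, so the equivalent IV dose is F × D_ev.
D_iv = F × D_ev = 0.57 × 50 = 28.5 mg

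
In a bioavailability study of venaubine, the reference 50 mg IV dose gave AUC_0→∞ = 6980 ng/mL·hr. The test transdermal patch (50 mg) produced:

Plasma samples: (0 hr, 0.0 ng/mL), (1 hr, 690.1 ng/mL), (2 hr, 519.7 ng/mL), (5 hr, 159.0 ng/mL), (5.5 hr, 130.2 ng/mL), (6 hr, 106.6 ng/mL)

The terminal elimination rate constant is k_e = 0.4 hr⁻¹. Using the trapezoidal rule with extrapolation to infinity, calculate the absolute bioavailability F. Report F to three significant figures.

Trapezoidal AUC_0→6 (transdermal patch):
  [0→1]: (0.0+690.1)/2 × 1 = 345.05
  [1→2]: (690.1+519.7)/2 × 1 = 604.9
  [2→5]: (519.7+159.0)/2 × 3 = 1018.05
  [5→5.5]: (159.0+130.2)/2 × 0.5 = 72.3
  [5.5→6]: (130.2+106.6)/2 × 0.5 = 59.2
  Sum = 2099.5 ng/mL·hr
Tail: C_last/k_e = 106.6/0.4 = 266.500
AUC_0→∞ (transdermal patch) = 2099.5 + 266.500 = 2366.0 ng/mL·hr
F = (AUC_ev/D_ev)/(AUC_iv/D_iv) = (2366.0/50)/(6980/50) = 47.32/139.6 = 0.3390

F = 0.339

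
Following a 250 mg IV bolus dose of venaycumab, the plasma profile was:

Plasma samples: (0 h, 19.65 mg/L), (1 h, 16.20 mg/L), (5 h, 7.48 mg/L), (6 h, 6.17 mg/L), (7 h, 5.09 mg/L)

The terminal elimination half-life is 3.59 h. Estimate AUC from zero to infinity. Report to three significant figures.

Trapezoidal AUC_0→7:
  [0→1]: (19.65+16.20)/2 × 1 = 17.925
  [1→5]: (16.20+7.48)/2 × 4 = 47.36
  [5→6]: (7.48+6.17)/2 × 1 = 6.825
  [6→7]: (6.17+5.09)/2 × 1 = 5.63
  Sum = 77.74 mg/L·h
k_e = ln2 / t½ = 0.693147 / 3.59 = 0.1931 h^-1
Extrapolated tail: C_last / k_e = 5.09 / 0.1931 = 26.359
AUC_0→∞ = 77.74 + 26.359 = 104.099 mg/L·h

AUC = 104 mg/L·h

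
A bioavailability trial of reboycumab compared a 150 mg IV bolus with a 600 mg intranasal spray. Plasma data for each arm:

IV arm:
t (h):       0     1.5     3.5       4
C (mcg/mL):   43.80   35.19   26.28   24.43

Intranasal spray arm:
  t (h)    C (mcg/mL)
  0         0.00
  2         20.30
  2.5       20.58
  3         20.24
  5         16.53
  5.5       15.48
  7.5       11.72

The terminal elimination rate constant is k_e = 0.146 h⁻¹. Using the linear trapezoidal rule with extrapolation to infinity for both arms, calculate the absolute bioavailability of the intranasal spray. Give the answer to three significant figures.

Trapezoidal AUC_0→4 (IV):
  [0→1.5]: (43.80+35.19)/2 × 1.5 = 59.2425
  [1.5→3.5]: (35.19+26.28)/2 × 2 = 61.47
  [3.5→4]: (26.28+24.43)/2 × 0.5 = 12.6775
  Sum = 133.39 mcg/mL·h
IV tail: 24.43/0.146 = 167.329; AUC_iv,0→∞ = 133.39 + 167.329 = 300.719 mcg/mL·h
Trapezoidal AUC_0→7.5 (intranasal spray):
  [0→2]: (0.00+20.30)/2 × 2 = 20.3
  [2→2.5]: (20.30+20.58)/2 × 0.5 = 10.22
  [2.5→3]: (20.58+20.24)/2 × 0.5 = 10.205
  [3→5]: (20.24+16.53)/2 × 2 = 36.77
  [5→5.5]: (16.53+15.48)/2 × 0.5 = 8.0025
  [5.5→7.5]: (15.48+11.72)/2 × 2 = 27.2
  Sum = 112.6975 mcg/mL·h
intranasal spray tail: 11.72/0.146 = 80.274; AUC_ev,0→∞ = 112.6975 + 80.274 = 192.9715 mcg/mL·h
F = (AUC_ev/D_ev)/(AUC_iv/D_iv) = (192.9715/600)/(300.719/150) = 0.321619/2.00479 = 0.1604

F = 0.160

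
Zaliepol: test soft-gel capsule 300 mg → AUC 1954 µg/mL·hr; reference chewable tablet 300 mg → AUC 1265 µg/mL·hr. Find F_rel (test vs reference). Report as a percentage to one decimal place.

F_rel = 154.5%

F_rel = (AUC_test/D_test) / (AUC_ref/D_ref)
      = (1954/300) / (1265/300)
      = 6.51333 / 4.21667 = 1.5447 = 154.47%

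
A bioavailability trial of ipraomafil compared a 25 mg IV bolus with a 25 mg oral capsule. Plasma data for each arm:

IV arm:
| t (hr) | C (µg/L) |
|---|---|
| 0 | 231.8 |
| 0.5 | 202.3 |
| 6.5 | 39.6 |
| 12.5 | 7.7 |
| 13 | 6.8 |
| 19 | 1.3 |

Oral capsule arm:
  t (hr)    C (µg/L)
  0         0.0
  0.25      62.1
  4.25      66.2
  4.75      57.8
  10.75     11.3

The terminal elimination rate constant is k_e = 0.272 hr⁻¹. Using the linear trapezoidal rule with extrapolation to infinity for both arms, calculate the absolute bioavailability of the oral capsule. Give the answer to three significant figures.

Trapezoidal AUC_0→19 (IV):
  [0→0.5]: (231.8+202.3)/2 × 0.5 = 108.525
  [0.5→6.5]: (202.3+39.6)/2 × 6 = 725.7
  [6.5→12.5]: (39.6+7.7)/2 × 6 = 141.9
  [12.5→13]: (7.7+6.8)/2 × 0.5 = 3.625
  [13→19]: (6.8+1.3)/2 × 6 = 24.3
  Sum = 1004.05 µg/L·hr
IV tail: 1.3/0.272 = 4.779; AUC_iv,0→∞ = 1004.05 + 4.779 = 1008.829 µg/L·hr
Trapezoidal AUC_0→10.75 (oral capsule):
  [0→0.25]: (0.0+62.1)/2 × 0.25 = 7.7625
  [0.25→4.25]: (62.1+66.2)/2 × 4 = 256.6
  [4.25→4.75]: (66.2+57.8)/2 × 0.5 = 31.0
  [4.75→10.75]: (57.8+11.3)/2 × 6 = 207.3
  Sum = 502.6625 µg/L·hr
oral capsule tail: 11.3/0.272 = 41.544; AUC_ev,0→∞ = 502.6625 + 41.544 = 544.2065 µg/L·hr
F = (AUC_ev/D_ev)/(AUC_iv/D_iv) = (544.2065/25)/(1008.829/25) = 21.76826/40.35316 = 0.5394

F = 0.539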